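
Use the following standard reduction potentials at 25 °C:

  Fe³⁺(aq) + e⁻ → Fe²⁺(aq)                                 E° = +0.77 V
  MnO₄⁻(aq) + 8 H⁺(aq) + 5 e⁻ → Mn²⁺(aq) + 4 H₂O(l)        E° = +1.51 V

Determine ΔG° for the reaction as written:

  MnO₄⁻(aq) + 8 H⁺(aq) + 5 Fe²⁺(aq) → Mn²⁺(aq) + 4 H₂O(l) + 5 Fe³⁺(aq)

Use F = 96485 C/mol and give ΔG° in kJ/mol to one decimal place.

-357.0 kJ/mol

As written, MnO₄⁻/Mn²⁺ is reduced (cathode) and Fe³⁺/Fe²⁺ is oxidised (anode), so E°cell = (+1.51) − (+0.77) = +0.74 V.
Balancing electrons gives n = 5.
ΔG° = −nFE° = −(5)(96485)(+0.74) = -356,994 J = -357.0 kJ/mol.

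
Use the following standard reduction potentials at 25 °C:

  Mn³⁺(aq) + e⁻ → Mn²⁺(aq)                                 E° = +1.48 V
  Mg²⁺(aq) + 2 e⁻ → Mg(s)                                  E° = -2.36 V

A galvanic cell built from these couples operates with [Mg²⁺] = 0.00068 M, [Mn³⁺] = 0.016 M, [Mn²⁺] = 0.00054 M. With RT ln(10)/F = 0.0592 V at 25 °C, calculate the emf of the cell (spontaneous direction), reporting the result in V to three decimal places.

Mn³⁺/Mn²⁺ is the cathode (higher E°), Mg²⁺/Mg the anode: E°cell = +1.48 − (-2.36) = +3.84 V, n = 2.
Overall: 2 Mn³⁺(aq) + Mg(s) → 2 Mn²⁺(aq) + Mg²⁺(aq)
Q = [Mn²⁺]^2·[Mg²⁺] / ([Mn³⁺]^2); log Q = -6.111.
E = E° − (0.0592/n) log Q = +3.84 − (0.0592/2)(-6.111) = +4.021 V.

+4.021 V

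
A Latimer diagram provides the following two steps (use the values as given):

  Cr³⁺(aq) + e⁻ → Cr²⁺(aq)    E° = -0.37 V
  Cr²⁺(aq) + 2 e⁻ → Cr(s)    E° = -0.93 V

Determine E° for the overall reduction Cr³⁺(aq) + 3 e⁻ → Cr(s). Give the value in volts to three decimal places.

Since ΔG° = −nFE° is additive over sequential reductions, n₃E°₃ = n₁E°₁ + n₂E°₂.
E°₃ = (1×-0.37 + 2×-0.93) / 3 = (-2.230) / 3 = -0.743 V.
Simply averaging or adding the two E° values would be wrong; the electron-weighted sum is required.

-0.743 V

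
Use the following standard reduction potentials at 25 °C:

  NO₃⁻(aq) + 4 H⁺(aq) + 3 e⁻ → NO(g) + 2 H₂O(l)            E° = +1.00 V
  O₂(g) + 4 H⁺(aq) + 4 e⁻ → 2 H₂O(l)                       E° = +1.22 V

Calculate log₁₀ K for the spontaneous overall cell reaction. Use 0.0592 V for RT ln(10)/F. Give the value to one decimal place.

Cathode: O₂/H₂O; anode: NO₃⁻/NO. E°cell = +0.22 V, n = 12.
log K = nE°cell / 0.0592 = (12)(+0.22) / 0.0592 = 44.6.

44.6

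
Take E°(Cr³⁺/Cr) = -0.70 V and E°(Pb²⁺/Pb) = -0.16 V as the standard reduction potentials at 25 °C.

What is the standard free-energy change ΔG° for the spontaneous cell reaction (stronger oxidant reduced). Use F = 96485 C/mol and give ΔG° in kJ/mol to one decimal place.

Pb²⁺/Pb (E° = -0.16 V) is the cathode; Cr³⁺/Cr (E° = -0.70 V) is the anode, so E°cell = +0.54 V.
Balancing electrons gives n = 6 (lcm of 2 and 3).
ΔG° = −nFE° = −(6)(96485)(+0.54) = -312,611 J = -312.6 kJ/mol.

-312.6 kJ/mol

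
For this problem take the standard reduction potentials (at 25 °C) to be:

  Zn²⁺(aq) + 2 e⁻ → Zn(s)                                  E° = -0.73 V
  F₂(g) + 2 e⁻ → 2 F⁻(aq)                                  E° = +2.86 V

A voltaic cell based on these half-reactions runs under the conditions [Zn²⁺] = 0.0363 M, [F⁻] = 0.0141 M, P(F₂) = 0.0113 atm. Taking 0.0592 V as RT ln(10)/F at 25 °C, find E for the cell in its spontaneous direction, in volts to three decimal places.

F₂/F⁻ is the cathode (higher E°), Zn²⁺/Zn the anode: E°cell = +2.86 − (-0.73) = +3.59 V, n = 2.
Overall: F₂(g) + Zn(s) → 2 F⁻(aq) + Zn²⁺(aq)
Q = [F⁻]^2·[Zn²⁺] / (P(F₂)); log Q = -3.195.
E = E° − (0.0592/n) log Q = +3.59 − (0.0592/2)(-3.195) = +3.685 V.

+3.685 V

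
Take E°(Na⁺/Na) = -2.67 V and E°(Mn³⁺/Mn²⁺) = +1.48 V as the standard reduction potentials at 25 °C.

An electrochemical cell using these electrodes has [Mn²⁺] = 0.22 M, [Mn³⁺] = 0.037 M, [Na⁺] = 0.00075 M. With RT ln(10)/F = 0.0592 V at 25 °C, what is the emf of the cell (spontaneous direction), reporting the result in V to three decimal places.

Mn³⁺/Mn²⁺ is the cathode (higher E°), Na⁺/Na the anode: E°cell = +1.48 − (-2.67) = +4.15 V, n = 1.
Overall: Mn³⁺(aq) + Na(s) → Mn²⁺(aq) + Na⁺(aq)
Q = [Mn²⁺]·[Na⁺] / ([Mn³⁺]); log Q = -2.351.
E = E° − (0.0592/n) log Q = +4.15 − (0.0592/1)(-2.351) = +4.289 V.

+4.289 V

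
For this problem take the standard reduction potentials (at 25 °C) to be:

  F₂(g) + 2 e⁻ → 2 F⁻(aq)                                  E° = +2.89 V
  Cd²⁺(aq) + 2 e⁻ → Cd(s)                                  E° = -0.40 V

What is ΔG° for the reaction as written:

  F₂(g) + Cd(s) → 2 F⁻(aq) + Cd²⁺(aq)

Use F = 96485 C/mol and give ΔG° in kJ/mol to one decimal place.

As written, F₂/F⁻ is reduced (cathode) and Cd²⁺/Cd is oxidised (anode), so E°cell = (+2.89) − (-0.40) = +3.29 V.
Balancing electrons gives n = 2.
ΔG° = −nFE° = −(2)(96485)(+3.29) = -634,871 J = -634.9 kJ/mol.

-634.9 kJ/mol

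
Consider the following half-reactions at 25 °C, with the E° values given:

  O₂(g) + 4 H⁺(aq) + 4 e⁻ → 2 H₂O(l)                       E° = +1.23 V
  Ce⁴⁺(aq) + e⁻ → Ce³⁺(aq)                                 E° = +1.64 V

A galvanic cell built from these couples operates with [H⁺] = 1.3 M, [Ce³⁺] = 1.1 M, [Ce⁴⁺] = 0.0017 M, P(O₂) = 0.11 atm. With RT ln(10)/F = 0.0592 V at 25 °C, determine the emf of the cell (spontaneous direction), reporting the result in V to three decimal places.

Ce⁴⁺/Ce³⁺ is the cathode (higher E°), O₂/H₂O the anode: E°cell = +1.64 − (+1.23) = +0.41 V, n = 4.
Overall: 4 Ce⁴⁺(aq) + 2 H₂O(l) → 4 Ce³⁺(aq) + O₂(g) + 4 H⁺(aq)
Q = [Ce³⁺]^4·P(O₂)·[H⁺]^4 / ([Ce⁴⁺]^4); log Q = 10.741.
E = E° − (0.0592/n) log Q = +0.41 − (0.0592/4)(10.741) = +0.251 V.

+0.251 V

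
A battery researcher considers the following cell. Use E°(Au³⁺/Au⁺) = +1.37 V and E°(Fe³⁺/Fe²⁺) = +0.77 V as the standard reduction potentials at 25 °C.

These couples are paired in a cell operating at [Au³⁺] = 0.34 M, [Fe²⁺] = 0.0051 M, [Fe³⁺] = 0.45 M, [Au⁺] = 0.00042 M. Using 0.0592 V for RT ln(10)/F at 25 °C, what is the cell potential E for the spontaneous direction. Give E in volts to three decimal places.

+0.571 V

Au³⁺/Au⁺ is the cathode (higher E°), Fe³⁺/Fe²⁺ the anode: E°cell = +1.37 − (+0.77) = +0.60 V, n = 2.
Overall: Au³⁺(aq) + 2 Fe²⁺(aq) → Au⁺(aq) + 2 Fe³⁺(aq)
Q = [Au⁺]·[Fe³⁺]^2 / ([Au³⁺]·[Fe²⁺]^2); log Q = 0.983.
E = E° − (0.0592/n) log Q = +0.60 − (0.0592/2)(0.983) = +0.571 V.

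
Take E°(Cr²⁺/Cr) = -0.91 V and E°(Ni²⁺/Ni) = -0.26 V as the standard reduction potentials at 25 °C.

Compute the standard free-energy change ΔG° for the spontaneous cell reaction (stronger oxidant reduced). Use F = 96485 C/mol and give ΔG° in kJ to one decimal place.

-125.4 kJ

Ni²⁺/Ni (E° = -0.26 V) is the cathode; Cr²⁺/Cr (E° = -0.91 V) is the anode, so E°cell = +0.65 V.
Balancing electrons gives n = 2 (lcm of 2 and 2).
ΔG° = −nFE° = −(2)(96485)(+0.65) = -125,430 J = -125.4 kJ.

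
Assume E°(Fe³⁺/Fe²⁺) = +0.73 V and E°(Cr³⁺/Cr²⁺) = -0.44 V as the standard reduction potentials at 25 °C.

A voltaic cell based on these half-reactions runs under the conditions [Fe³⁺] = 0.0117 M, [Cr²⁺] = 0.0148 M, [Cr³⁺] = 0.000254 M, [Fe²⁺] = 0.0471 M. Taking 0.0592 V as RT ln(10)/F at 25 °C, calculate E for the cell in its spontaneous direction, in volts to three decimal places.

Fe³⁺/Fe²⁺ is the cathode (higher E°), Cr³⁺/Cr²⁺ the anode: E°cell = +0.73 − (-0.44) = +1.17 V, n = 1.
Overall: Fe³⁺(aq) + Cr²⁺(aq) → Fe²⁺(aq) + Cr³⁺(aq)
Q = [Fe²⁺]·[Cr³⁺] / ([Fe³⁺]·[Cr²⁺]); log Q = -1.161.
E = E° − (0.0592/n) log Q = +1.17 − (0.0592/1)(-1.161) = +1.239 V.

+1.239 V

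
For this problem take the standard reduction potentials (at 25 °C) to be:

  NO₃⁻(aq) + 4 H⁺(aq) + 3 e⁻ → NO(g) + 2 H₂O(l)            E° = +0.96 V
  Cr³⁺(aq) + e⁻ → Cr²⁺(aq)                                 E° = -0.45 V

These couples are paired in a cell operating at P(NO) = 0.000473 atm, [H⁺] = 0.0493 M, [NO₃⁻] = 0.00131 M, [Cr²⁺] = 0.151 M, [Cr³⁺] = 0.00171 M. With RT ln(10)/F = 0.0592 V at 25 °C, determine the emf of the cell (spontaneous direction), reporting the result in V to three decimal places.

+1.431 V

NO₃⁻/NO is the cathode (higher E°), Cr³⁺/Cr²⁺ the anode: E°cell = +0.96 − (-0.45) = +1.41 V, n = 3.
Overall: NO₃⁻(aq) + 4 H⁺(aq) + 3 Cr²⁺(aq) → NO(g) + 2 H₂O(l) + 3 Cr³⁺(aq)
Q = P(NO)·[Cr³⁺]^3 / ([NO₃⁻]·[H⁺]^4·[Cr²⁺]^3); log Q = -1.052.
E = E° − (0.0592/n) log Q = +1.41 − (0.0592/3)(-1.052) = +1.431 V.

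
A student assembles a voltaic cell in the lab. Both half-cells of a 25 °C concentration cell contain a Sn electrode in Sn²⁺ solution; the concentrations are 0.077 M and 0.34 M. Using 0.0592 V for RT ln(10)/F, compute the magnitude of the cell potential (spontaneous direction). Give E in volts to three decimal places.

For a concentration cell E°cell = 0. The 0.34 M side is the cathode (reduction is favoured where [Sn²⁺] is higher).
With n = 2, E = −(0.0592/2) log([Sn²⁺]ₐₙ/[Sn²⁺]꜀ₐₜ) = −(0.0592/2) log(0.077/0.34) = −(0.0592/2)(-0.645) = +0.019 V.

+0.019 V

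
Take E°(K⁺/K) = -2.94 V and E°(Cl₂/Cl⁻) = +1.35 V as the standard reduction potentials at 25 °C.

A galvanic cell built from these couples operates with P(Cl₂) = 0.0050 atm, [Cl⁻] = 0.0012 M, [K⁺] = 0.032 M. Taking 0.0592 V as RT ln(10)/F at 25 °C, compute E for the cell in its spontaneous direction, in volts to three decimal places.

Cl₂/Cl⁻ is the cathode (higher E°), K⁺/K the anode: E°cell = +1.35 − (-2.94) = +4.29 V, n = 2.
Overall: Cl₂(g) + 2 K(s) → 2 Cl⁻(aq) + 2 K⁺(aq)
Q = [Cl⁻]^2·[K⁺]^2 / (P(Cl₂)); log Q = -6.530.
E = E° − (0.0592/n) log Q = +4.29 − (0.0592/2)(-6.530) = +4.483 V.

+4.483 V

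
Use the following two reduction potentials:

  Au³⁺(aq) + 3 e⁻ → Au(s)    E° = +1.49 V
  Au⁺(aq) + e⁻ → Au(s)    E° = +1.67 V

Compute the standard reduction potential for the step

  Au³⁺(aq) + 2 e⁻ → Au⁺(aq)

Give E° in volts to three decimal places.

+1.400 V

Sequential free energies add, so n₃E°₃ = n₁E°₁ + n₂E°₂.
With n₃ = 3, and the known step contributing 1×(+1.67) V, the unknown satisfies 2·E° = 3×(+1.49) − 1×(+1.67) = +2.800.
E° = +2.800 / 2 = +1.400 V.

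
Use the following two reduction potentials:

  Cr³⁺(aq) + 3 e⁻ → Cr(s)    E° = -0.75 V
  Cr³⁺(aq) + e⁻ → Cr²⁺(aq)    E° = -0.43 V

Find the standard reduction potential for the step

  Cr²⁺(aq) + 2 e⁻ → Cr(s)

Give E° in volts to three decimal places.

-0.910 V

Sequential free energies add, so n₃E°₃ = n₁E°₁ + n₂E°₂.
With n₃ = 3, and the known step contributing 1×(-0.43) V, the unknown satisfies 2·E° = 3×(-0.75) − 1×(-0.43) = -1.820.
E° = -1.820 / 2 = -0.910 V.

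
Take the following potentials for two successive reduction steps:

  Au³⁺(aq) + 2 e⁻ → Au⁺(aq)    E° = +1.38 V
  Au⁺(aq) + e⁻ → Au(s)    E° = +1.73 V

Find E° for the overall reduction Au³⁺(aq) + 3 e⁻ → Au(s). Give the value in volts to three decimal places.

Adding the free-energy changes (−nFE°) of the two steps gives −n₃FE°₃ = −n₁FE°₁ − n₂FE°₂.
E°₃ = (2×+1.38 + 1×+1.73) / 3 = (+4.490) / 3 = +1.497 V.
E° values themselves are not directly additive — weighting by electron count is essential.

+1.497 V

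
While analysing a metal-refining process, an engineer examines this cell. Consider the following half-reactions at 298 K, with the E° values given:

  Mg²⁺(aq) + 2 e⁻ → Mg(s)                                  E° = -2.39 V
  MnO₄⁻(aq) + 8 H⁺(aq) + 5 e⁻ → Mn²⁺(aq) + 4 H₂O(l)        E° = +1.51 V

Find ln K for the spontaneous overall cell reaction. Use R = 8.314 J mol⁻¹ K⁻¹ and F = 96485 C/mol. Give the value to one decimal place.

1518.8

Cathode: MnO₄⁻/Mn²⁺; anode: Mg²⁺/Mg. E°cell = (+1.51) − (-2.39) = +3.90 V, with n = 10.
ΔG° = −nFE° = −RT ln K, so ln K = nFE°/(RT) = (10)(96485)(+3.90) / ((8.314)(298)) = 1518.791.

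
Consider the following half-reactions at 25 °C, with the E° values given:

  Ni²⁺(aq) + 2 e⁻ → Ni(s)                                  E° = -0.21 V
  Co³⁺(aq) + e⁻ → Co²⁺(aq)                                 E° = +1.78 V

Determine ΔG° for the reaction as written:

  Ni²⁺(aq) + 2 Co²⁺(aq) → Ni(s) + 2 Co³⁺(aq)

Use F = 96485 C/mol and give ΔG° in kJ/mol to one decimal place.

+384.0 kJ/mol

As written, Ni²⁺/Ni is reduced (cathode) and Co³⁺/Co²⁺ is oxidised (anode), so E°cell = (-0.21) − (+1.78) = -1.99 V.
Balancing electrons gives n = 2.
ΔG° = −nFE° = −(2)(96485)(-1.99) = 384,010 J = +384.0 kJ/mol.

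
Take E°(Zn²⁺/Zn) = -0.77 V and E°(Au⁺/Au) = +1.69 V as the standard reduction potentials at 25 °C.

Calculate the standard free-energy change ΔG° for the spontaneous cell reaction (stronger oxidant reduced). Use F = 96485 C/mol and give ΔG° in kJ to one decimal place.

Au⁺/Au (E° = +1.69 V) is the cathode; Zn²⁺/Zn (E° = -0.77 V) is the anode, so E°cell = +2.46 V.
Balancing electrons gives n = 2 (lcm of 1 and 2).
ΔG° = −nFE° = −(2)(96485)(+2.46) = -474,706 J = -474.7 kJ.

-474.7 kJ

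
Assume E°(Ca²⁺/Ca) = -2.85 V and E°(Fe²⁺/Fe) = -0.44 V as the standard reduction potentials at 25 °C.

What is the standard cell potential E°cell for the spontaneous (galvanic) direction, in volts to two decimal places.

+2.41 V

The Fe²⁺/Fe couple has the higher reduction potential, so it is the cathode; Ca²⁺/Ca is oxidised at the anode.
E°cell = E°(cathode) − E°(anode) = (-0.44) − (-2.85) = +2.41 V.
Since E°cell > 0, the reaction is spontaneous under standard conditions.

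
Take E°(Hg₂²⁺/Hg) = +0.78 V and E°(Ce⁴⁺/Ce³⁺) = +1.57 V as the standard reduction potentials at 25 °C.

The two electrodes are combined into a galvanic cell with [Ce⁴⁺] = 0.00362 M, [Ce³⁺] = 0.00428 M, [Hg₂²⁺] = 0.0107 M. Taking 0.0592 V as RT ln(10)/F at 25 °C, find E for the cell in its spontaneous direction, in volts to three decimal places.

+0.844 V

Ce⁴⁺/Ce³⁺ is the cathode (higher E°), Hg₂²⁺/Hg the anode: E°cell = +1.57 − (+0.78) = +0.79 V, n = 2.
Overall: 2 Ce⁴⁺(aq) + 2 Hg(l) → 2 Ce³⁺(aq) + Hg₂²⁺(aq)
Q = [Ce³⁺]^2·[Hg₂²⁺] / ([Ce⁴⁺]^2); log Q = -1.825.
E = E° − (0.0592/n) log Q = +0.79 − (0.0592/2)(-1.825) = +0.844 V.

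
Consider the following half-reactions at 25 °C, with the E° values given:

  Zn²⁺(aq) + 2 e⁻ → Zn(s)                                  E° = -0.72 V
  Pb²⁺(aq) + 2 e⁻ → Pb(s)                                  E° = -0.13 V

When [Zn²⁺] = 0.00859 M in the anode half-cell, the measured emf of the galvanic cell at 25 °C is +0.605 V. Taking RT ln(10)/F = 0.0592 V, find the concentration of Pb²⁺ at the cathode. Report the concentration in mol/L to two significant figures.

0.028 M

Pb²⁺/Pb is the cathode, Zn²⁺/Zn the anode: E°cell = +0.59 V, n = 2.
Overall reaction: Pb²⁺(aq) + Zn(s) → Pb(s) + Zn²⁺(aq); Q = [Zn²⁺]^1/[Pb²⁺]^1.
From E = E° − (0.0592/n) log Q: log Q = (E° − E)·n/0.0592 = (+0.59 − (+0.605))·2/0.0592 = -0.5068.
So 1·log[Pb²⁺] = 1·log(0.00859) − log Q = -2.0660 − (-0.5068) = -1.5592; [Pb²⁺] = 10^(-1.5592) ≈ 0.028 M.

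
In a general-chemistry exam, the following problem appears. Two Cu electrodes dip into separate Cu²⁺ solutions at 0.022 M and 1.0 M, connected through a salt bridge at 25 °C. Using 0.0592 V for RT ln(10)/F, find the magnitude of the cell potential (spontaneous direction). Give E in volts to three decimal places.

+0.049 V

For a concentration cell E°cell = 0. The 1.0 M side is the cathode (reduction is favoured where [Cu²⁺] is higher).
With n = 2, E = −(0.0592/2) log([Cu²⁺]ₐₙ/[Cu²⁺]꜀ₐₜ) = −(0.0592/2) log(0.022/1) = −(0.0592/2)(-1.658) = +0.049 V.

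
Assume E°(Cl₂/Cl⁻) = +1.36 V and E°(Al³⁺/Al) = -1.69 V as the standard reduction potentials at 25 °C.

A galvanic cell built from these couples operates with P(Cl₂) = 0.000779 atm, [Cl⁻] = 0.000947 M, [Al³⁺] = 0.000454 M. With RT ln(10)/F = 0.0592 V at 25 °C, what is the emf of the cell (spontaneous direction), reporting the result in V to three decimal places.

Cl₂/Cl⁻ is the cathode (higher E°), Al³⁺/Al the anode: E°cell = +1.36 − (-1.69) = +3.05 V, n = 6.
Overall: 3 Cl₂(g) + 2 Al(s) → 6 Cl⁻(aq) + 2 Al³⁺(aq)
Q = [Cl⁻]^6·[Al³⁺]^2 / (P(Cl₂)^3); log Q = -15.502.
E = E° − (0.0592/n) log Q = +3.05 − (0.0592/6)(-15.502) = +3.203 V.

+3.203 V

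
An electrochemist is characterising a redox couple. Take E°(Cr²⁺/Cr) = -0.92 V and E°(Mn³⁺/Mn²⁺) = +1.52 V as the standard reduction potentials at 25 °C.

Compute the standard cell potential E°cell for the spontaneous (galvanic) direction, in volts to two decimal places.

+2.44 V

The Mn³⁺/Mn²⁺ couple has the higher reduction potential, so it is the cathode; Cr²⁺/Cr is oxidised at the anode.
E°cell = E°(cathode) − E°(anode) = (+1.52) − (-0.92) = +2.44 V.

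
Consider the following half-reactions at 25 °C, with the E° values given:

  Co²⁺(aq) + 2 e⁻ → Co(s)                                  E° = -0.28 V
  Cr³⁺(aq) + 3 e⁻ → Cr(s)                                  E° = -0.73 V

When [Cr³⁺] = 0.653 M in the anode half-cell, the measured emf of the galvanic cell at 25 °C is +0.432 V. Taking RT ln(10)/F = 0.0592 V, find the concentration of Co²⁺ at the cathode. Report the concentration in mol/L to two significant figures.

0.19 M

Co²⁺/Co is the cathode, Cr³⁺/Cr the anode: E°cell = +0.45 V, n = 6.
Overall reaction: 3 Co²⁺(aq) + 2 Cr(s) → 3 Co(s) + 2 Cr³⁺(aq); Q = [Cr³⁺]^2/[Co²⁺]^3.
From E = E° − (0.0592/n) log Q: log Q = (E° − E)·n/0.0592 = (+0.45 − (+0.432))·6/0.0592 = 1.8243.
So 3·log[Co²⁺] = 2·log(0.653) − log Q = -0.3702 − (1.8243) = -2.1945; log[Co²⁺] = -2.1945 / 3 = -0.7315; [Co²⁺] = 10^(-0.7315) ≈ 0.19 M.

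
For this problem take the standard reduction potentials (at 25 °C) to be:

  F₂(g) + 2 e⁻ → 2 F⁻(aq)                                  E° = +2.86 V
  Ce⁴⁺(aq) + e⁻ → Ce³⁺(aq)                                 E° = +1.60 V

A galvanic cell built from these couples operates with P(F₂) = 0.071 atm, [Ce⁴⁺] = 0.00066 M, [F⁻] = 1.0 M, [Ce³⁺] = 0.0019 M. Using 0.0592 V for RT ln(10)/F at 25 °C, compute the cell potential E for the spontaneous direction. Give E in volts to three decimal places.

+1.253 V

F₂/F⁻ is the cathode (higher E°), Ce⁴⁺/Ce³⁺ the anode: E°cell = +2.86 − (+1.60) = +1.26 V, n = 2.
Overall: F₂(g) + 2 Ce³⁺(aq) → 2 F⁻(aq) + 2 Ce⁴⁺(aq)
Q = [F⁻]^2·[Ce⁴⁺]^2 / (P(F₂)·[Ce³⁺]^2); log Q = 0.230.
E = E° − (0.0592/n) log Q = +1.26 − (0.0592/2)(0.230) = +1.253 V.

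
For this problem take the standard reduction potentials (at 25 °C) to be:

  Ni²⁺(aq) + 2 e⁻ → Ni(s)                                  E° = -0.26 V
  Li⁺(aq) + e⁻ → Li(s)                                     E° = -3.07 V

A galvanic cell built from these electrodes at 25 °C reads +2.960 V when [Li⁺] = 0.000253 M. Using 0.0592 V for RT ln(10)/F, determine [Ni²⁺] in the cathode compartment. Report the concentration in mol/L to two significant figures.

Ni²⁺/Ni is the cathode, Li⁺/Li the anode: E°cell = +2.81 V, n = 2.
Overall reaction: Ni²⁺(aq) + 2 Li(s) → Ni(s) + 2 Li⁺(aq); Q = [Li⁺]^2/[Ni²⁺]^1.
From E = E° − (0.0592/n) log Q: log Q = (E° − E)·n/0.0592 = (+2.81 − (+2.960))·2/0.0592 = -5.0676.
So 1·log[Ni²⁺] = 2·log(0.000253) − log Q = -7.1938 − (-5.0676) = -2.1262; [Ni²⁺] = 10^(-2.1262) ≈ 0.0075 M.

0.0075 M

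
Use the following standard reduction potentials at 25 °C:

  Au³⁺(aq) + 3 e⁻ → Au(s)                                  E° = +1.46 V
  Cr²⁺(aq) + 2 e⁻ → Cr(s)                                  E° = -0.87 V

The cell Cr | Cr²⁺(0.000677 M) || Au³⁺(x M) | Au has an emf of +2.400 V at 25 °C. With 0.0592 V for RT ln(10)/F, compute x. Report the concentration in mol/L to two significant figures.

Au³⁺/Au is the cathode, Cr²⁺/Cr the anode: E°cell = +2.33 V, n = 6.
Overall reaction: 2 Au³⁺(aq) + 3 Cr(s) → 2 Au(s) + 3 Cr²⁺(aq); Q = [Cr²⁺]^3/[Au³⁺]^2.
From E = E° − (0.0592/n) log Q: log Q = (E° − E)·n/0.0592 = (+2.33 − (+2.400))·6/0.0592 = -7.0946.
So 2·log[Au³⁺] = 3·log(0.000677) − log Q = -9.5082 − (-7.0946) = -2.4136; log[Au³⁺] = -2.4136 / 2 = -1.2068; [Au³⁺] = 10^(-1.2068) ≈ 0.062 M.

0.062 M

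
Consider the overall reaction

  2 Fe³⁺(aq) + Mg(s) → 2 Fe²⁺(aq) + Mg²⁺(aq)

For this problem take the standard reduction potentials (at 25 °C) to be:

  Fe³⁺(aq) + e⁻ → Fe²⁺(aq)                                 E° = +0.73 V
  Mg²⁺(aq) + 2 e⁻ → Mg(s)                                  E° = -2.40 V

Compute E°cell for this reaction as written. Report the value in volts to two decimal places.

The Fe³⁺/Fe²⁺ couple has the higher reduction potential, so it is the cathode; Mg²⁺/Mg is oxidised at the anode.
E°cell = E°(cathode) − E°(anode) = (+0.73) − (-2.40) = +3.13 V.
Since E°cell > 0, the reaction is spontaneous under standard conditions.

+3.13 V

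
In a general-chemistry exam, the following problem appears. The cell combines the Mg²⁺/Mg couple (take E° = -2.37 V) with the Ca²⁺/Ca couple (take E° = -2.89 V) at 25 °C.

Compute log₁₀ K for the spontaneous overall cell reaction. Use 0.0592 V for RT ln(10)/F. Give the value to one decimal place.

17.6

Cathode: Mg²⁺/Mg; anode: Ca²⁺/Ca. E°cell = +0.52 V, n = 2.
log K = nE°cell / 0.0592 = (2)(+0.52) / 0.0592 = 17.6.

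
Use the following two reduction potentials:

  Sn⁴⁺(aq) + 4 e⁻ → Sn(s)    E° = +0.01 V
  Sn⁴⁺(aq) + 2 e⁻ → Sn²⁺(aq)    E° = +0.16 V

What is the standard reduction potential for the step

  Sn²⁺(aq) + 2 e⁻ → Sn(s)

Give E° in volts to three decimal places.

Sequential free energies add, so n₃E°₃ = n₁E°₁ + n₂E°₂.
With n₃ = 4, and the known step contributing 2×(+0.16) V, the unknown satisfies 2·E° = 4×(+0.01) − 2×(+0.16) = -0.280.
E° = -0.280 / 2 = -0.140 V.

-0.140 V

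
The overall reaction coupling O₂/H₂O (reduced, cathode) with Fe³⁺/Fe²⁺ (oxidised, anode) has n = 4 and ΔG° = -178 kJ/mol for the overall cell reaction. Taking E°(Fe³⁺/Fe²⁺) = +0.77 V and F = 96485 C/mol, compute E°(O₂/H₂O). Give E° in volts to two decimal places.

E°cell = −ΔG°/(nF) = −(-178×10³)/((4)(96485)) = +0.461 V.
Since O₂/H₂O is the cathode and Fe³⁺/Fe²⁺ the anode, E°cell = E°(O₂/H₂O) − E°(Fe³⁺/Fe²⁺).
So E°(O₂/H₂O) = E°cell + E°(Fe³⁺/Fe²⁺) = +0.461 + (+0.77) = +1.23 V.

+1.23 V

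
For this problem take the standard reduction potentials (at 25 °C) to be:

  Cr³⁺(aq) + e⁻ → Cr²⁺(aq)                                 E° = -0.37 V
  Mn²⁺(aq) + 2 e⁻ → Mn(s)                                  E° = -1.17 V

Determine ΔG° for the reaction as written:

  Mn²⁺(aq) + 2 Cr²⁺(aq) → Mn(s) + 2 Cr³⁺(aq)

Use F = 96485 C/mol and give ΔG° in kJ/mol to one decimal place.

+154.4 kJ/mol

As written, Mn²⁺/Mn is reduced (cathode) and Cr³⁺/Cr²⁺ is oxidised (anode), so E°cell = (-1.17) − (-0.37) = -0.80 V.
Balancing electrons gives n = 2.
ΔG° = −nFE° = −(2)(96485)(-0.80) = 154,376 J = +154.4 kJ/mol.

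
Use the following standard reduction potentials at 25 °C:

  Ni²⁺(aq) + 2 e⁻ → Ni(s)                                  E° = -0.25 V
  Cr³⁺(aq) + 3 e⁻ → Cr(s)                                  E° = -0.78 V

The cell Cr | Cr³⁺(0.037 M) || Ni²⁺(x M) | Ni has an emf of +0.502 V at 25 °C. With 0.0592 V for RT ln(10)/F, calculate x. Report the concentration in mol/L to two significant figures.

Ni²⁺/Ni is the cathode, Cr³⁺/Cr the anode: E°cell = +0.53 V, n = 6.
Overall reaction: 3 Ni²⁺(aq) + 2 Cr(s) → 3 Ni(s) + 2 Cr³⁺(aq); Q = [Cr³⁺]^2/[Ni²⁺]^3.
From E = E° − (0.0592/n) log Q: log Q = (E° − E)·n/0.0592 = (+0.53 − (+0.502))·6/0.0592 = 2.8378.
So 3·log[Ni²⁺] = 2·log(0.037) − log Q = -2.8636 − (2.8378) = -5.7014; log[Ni²⁺] = -5.7014 / 3 = -1.9005; [Ni²⁺] = 10^(-1.9005) ≈ 0.013 M.

0.013 M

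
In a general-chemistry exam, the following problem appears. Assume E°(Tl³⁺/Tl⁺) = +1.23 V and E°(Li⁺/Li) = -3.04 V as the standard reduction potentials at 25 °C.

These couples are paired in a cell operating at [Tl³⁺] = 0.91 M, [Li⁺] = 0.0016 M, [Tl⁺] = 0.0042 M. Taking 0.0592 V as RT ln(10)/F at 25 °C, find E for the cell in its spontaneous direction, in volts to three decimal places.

Tl³⁺/Tl⁺ is the cathode (higher E°), Li⁺/Li the anode: E°cell = +1.23 − (-3.04) = +4.27 V, n = 2.
Overall: Tl³⁺(aq) + 2 Li(s) → Tl⁺(aq) + 2 Li⁺(aq)
Q = [Tl⁺]·[Li⁺]^2 / ([Tl³⁺]); log Q = -7.928.
E = E° − (0.0592/n) log Q = +4.27 − (0.0592/2)(-7.928) = +4.505 V.

+4.505 V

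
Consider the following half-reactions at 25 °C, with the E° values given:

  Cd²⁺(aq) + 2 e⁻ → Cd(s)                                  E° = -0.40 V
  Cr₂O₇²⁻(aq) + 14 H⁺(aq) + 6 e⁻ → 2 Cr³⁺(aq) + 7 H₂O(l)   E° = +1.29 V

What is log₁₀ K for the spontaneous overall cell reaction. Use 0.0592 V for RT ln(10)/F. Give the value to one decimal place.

171.3

Cathode: Cr₂O₇²⁻/Cr³⁺; anode: Cd²⁺/Cd. E°cell = +1.69 V, n = 6.
log K = nE°cell / 0.0592 = (6)(+1.69) / 0.0592 = 171.3.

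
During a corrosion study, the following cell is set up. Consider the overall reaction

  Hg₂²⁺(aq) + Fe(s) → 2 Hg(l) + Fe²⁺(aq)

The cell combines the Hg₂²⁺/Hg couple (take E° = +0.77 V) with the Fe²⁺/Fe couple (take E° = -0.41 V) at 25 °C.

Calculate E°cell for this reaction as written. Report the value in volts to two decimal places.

The Hg₂²⁺/Hg couple has the higher reduction potential, so it is the cathode; Fe²⁺/Fe is oxidised at the anode.
E°cell = E°(cathode) − E°(anode) = (+0.77) − (-0.41) = +1.18 V.
Since E°cell > 0, the reaction is spontaneous under standard conditions.

+1.18 V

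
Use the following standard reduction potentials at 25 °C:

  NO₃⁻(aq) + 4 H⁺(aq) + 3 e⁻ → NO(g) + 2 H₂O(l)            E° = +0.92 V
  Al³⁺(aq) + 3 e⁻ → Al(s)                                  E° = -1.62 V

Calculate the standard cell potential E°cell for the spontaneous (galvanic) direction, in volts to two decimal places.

The NO₃⁻/NO couple has the higher reduction potential, so it is the cathode; Al³⁺/Al is oxidised at the anode.
E°cell = E°(cathode) − E°(anode) = (+0.92) − (-1.62) = +2.54 V.

+2.54 V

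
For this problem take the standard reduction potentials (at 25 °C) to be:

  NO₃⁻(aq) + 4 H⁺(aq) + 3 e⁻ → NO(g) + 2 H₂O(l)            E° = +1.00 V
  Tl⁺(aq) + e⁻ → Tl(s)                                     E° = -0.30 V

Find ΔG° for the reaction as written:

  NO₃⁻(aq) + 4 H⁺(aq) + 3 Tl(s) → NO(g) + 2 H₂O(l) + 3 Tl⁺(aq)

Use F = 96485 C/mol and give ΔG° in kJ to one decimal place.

As written, NO₃⁻/NO is reduced (cathode) and Tl⁺/Tl is oxidised (anode), so E°cell = (+1.00) − (-0.30) = +1.30 V.
Balancing electrons gives n = 3.
ΔG° = −nFE° = −(3)(96485)(+1.30) = -376,292 J = -376.3 kJ.

-376.3 kJ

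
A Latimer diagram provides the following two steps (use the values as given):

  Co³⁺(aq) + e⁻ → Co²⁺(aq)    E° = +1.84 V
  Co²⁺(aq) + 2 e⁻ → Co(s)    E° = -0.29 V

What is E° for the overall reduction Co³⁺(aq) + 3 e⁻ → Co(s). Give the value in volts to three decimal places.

+0.420 V

Standard free energies of sequential steps add: ΔG°₃ = ΔG°₁ + ΔG°₂, so n₃E°₃ = n₁E°₁ + n₂E°₂.
E°₃ = (1×+1.84 + 2×-0.29) / 3 = (+1.260) / 3 = +0.420 V.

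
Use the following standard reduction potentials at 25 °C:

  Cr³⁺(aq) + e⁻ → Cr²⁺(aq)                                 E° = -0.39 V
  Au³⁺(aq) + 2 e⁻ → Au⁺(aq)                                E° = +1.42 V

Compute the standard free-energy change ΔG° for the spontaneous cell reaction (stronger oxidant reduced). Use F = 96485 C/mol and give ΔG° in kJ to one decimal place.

-349.3 kJ

Au³⁺/Au⁺ (E° = +1.42 V) is the cathode; Cr³⁺/Cr²⁺ (E° = -0.39 V) is the anode, so E°cell = +1.81 V.
Balancing electrons gives n = 2 (lcm of 2 and 1).
ΔG° = −nFE° = −(2)(96485)(+1.81) = -349,276 J = -349.3 kJ.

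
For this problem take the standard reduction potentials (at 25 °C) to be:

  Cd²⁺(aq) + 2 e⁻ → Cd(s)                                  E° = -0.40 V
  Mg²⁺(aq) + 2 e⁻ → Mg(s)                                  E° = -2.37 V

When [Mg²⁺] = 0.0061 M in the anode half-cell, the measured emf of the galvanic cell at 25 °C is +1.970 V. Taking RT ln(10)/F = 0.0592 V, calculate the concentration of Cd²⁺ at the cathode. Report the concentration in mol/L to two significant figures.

0.0061 M

Cd²⁺/Cd is the cathode, Mg²⁺/Mg the anode: E°cell = +1.97 V, n = 2.
Overall reaction: Cd²⁺(aq) + Mg(s) → Cd(s) + Mg²⁺(aq); Q = [Mg²⁺]^1/[Cd²⁺]^1.
From E = E° − (0.0592/n) log Q: log Q = (E° − E)·n/0.0592 = (+1.97 − (+1.970))·2/0.0592 = 0.0000.
So 1·log[Cd²⁺] = 1·log(0.0061) − log Q = -2.2147 − (0.0000) = -2.2147; [Cd²⁺] = 10^(-2.2147) ≈ 0.0061 M.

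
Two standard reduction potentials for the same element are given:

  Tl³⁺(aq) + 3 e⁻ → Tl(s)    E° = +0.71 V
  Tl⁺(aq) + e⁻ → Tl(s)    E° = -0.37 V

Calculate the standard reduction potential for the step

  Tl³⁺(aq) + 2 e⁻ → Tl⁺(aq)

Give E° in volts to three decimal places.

+1.250 V

Sequential free energies add, so n₃E°₃ = n₁E°₁ + n₂E°₂.
With n₃ = 3, and the known step contributing 1×(-0.37) V, the unknown satisfies 2·E° = 3×(+0.71) − 1×(-0.37) = +2.500.
E° = +2.500 / 2 = +1.250 V.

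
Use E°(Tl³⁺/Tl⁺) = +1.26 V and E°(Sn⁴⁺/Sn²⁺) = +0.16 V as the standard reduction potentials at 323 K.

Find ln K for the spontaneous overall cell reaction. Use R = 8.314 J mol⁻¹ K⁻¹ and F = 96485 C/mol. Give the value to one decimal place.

Cathode: Tl³⁺/Tl⁺; anode: Sn⁴⁺/Sn²⁺. E°cell = (+1.26) − (+0.16) = +1.10 V, with n = 2.
ΔG° = −nFE° = −RT ln K, so ln K = nFE°/(RT) = (2)(96485)(+1.10) / ((8.314)(323)) = 79.044.

79.0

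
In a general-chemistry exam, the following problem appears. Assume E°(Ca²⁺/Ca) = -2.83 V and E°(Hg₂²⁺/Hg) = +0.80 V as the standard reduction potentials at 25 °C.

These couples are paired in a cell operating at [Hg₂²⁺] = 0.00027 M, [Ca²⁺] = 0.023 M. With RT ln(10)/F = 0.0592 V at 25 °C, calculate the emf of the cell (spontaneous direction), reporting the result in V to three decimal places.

+3.573 V

Hg₂²⁺/Hg is the cathode (higher E°), Ca²⁺/Ca the anode: E°cell = +0.80 − (-2.83) = +3.63 V, n = 2.
Overall: Hg₂²⁺(aq) + Ca(s) → 2 Hg(l) + Ca²⁺(aq)
Q = [Ca²⁺] / ([Hg₂²⁺]); log Q = 1.930.
E = E° − (0.0592/n) log Q = +3.63 − (0.0592/2)(1.930) = +3.573 V.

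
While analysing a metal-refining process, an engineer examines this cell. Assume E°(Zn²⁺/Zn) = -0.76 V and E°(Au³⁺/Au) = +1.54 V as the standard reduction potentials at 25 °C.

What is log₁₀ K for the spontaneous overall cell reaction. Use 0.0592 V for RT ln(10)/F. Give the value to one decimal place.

Cathode: Au³⁺/Au; anode: Zn²⁺/Zn. E°cell = +2.30 V, n = 6.
log K = nE°cell / 0.0592 = (6)(+2.30) / 0.0592 = 233.1.

233.1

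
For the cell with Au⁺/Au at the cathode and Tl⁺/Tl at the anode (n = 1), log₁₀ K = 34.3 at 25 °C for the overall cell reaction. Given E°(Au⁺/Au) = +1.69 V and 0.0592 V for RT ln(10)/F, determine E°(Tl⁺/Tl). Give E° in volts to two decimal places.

-0.34 V

E°cell = (0.0592/n)·log K = (0.0592/1)(34.3) = +2.031 V.
Since Au⁺/Au is the cathode and Tl⁺/Tl the anode, E°cell = E°(Au⁺/Au) − E°(Tl⁺/Tl).
So E°(Tl⁺/Tl) = E°(Au⁺/Au) − E°cell = (+1.69) − (+2.031) = -0.34 V.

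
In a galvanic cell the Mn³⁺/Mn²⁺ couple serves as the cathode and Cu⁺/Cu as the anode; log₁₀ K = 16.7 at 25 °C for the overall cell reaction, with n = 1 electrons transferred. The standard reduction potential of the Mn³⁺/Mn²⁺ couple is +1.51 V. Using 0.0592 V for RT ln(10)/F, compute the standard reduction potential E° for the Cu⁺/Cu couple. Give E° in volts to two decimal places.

+0.52 V

E°cell = (0.0592/n)·log K = (0.0592/1)(16.7) = +0.989 V.
Since Mn³⁺/Mn²⁺ is the cathode and Cu⁺/Cu the anode, E°cell = E°(Mn³⁺/Mn²⁺) − E°(Cu⁺/Cu).
So E°(Cu⁺/Cu) = E°(Mn³⁺/Mn²⁺) − E°cell = (+1.51) − (+0.989) = +0.52 V.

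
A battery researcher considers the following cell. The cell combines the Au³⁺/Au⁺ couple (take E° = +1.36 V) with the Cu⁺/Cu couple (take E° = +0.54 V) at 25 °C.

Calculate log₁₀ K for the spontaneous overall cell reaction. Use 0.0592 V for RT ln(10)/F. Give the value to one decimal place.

27.7

Cathode: Au³⁺/Au⁺; anode: Cu⁺/Cu. E°cell = +0.82 V, n = 2.
log K = nE°cell / 0.0592 = (2)(+0.82) / 0.0592 = 27.7.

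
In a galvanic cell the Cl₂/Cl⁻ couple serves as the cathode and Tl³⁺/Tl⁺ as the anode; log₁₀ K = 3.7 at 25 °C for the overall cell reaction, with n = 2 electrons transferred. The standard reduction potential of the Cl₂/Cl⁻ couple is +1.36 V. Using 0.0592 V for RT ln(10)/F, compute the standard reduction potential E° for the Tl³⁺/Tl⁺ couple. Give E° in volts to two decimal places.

+1.25 V

E°cell = (0.0592/n)·log K = (0.0592/2)(3.7) = +0.110 V.
Since Cl₂/Cl⁻ is the cathode and Tl³⁺/Tl⁺ the anode, E°cell = E°(Cl₂/Cl⁻) − E°(Tl³⁺/Tl⁺).
So E°(Tl³⁺/Tl⁺) = E°(Cl₂/Cl⁻) − E°cell = (+1.36) − (+0.110) = +1.25 V.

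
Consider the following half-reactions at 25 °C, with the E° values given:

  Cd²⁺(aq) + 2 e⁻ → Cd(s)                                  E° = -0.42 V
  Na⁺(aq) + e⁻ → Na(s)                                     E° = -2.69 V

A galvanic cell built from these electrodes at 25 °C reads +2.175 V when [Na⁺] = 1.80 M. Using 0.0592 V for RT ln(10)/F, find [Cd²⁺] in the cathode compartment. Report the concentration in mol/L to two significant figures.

0.0020 M

Cd²⁺/Cd is the cathode, Na⁺/Na the anode: E°cell = +2.27 V, n = 2.
Overall reaction: Cd²⁺(aq) + 2 Na(s) → Cd(s) + 2 Na⁺(aq); Q = [Na⁺]^2/[Cd²⁺]^1.
From E = E° − (0.0592/n) log Q: log Q = (E° − E)·n/0.0592 = (+2.27 − (+2.175))·2/0.0592 = 3.2095.
So 1·log[Cd²⁺] = 2·log(1.8) − log Q = 0.5105 − (3.2095) = -2.6990; [Cd²⁺] = 10^(-2.6990) ≈ 0.0020 M.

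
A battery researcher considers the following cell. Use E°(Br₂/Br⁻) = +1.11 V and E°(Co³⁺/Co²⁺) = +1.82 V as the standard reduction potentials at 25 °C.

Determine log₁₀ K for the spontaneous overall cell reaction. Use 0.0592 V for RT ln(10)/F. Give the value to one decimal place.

Cathode: Co³⁺/Co²⁺; anode: Br₂/Br⁻. E°cell = +0.71 V, n = 2.
log K = nE°cell / 0.0592 = (2)(+0.71) / 0.0592 = 24.0.

24.0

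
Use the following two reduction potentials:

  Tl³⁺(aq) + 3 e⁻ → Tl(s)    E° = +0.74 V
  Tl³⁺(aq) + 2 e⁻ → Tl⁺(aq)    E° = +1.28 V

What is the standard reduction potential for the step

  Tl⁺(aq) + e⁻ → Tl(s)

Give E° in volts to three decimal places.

-0.340 V

Sequential free energies add, so n₃E°₃ = n₁E°₁ + n₂E°₂.
With n₃ = 3, and the known step contributing 2×(+1.28) V, the unknown satisfies 1·E° = 3×(+0.74) − 2×(+1.28) = -0.340.
E° = -0.340 / 1 = -0.340 V.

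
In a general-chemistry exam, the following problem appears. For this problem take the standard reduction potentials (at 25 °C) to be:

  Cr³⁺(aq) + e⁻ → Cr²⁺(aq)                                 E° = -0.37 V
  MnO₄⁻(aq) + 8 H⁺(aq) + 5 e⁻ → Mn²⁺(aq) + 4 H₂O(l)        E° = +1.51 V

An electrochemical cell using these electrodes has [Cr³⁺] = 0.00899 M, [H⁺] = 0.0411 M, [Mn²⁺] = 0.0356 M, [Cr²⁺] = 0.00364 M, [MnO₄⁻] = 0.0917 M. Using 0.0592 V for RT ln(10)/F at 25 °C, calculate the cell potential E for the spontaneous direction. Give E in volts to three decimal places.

+1.730 V

MnO₄⁻/Mn²⁺ is the cathode (higher E°), Cr³⁺/Cr²⁺ the anode: E°cell = +1.51 − (-0.37) = +1.88 V, n = 5.
Overall: MnO₄⁻(aq) + 8 H⁺(aq) + 5 Cr²⁺(aq) → Mn²⁺(aq) + 4 H₂O(l) + 5 Cr³⁺(aq)
Q = [Mn²⁺]·[Cr³⁺]^5 / ([MnO₄⁻]·[H⁺]^8·[Cr²⁺]^5); log Q = 12.642.
E = E° − (0.0592/n) log Q = +1.88 − (0.0592/5)(12.642) = +1.730 V.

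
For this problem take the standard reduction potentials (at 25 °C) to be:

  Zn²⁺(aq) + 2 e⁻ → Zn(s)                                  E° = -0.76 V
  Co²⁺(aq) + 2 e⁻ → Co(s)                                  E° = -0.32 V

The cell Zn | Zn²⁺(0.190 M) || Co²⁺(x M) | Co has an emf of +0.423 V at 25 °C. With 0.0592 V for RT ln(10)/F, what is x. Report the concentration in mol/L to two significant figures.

0.051 M

Co²⁺/Co is the cathode, Zn²⁺/Zn the anode: E°cell = +0.44 V, n = 2.
Overall reaction: Co²⁺(aq) + Zn(s) → Co(s) + Zn²⁺(aq); Q = [Zn²⁺]^1/[Co²⁺]^1.
From E = E° − (0.0592/n) log Q: log Q = (E° − E)·n/0.0592 = (+0.44 − (+0.423))·2/0.0592 = 0.5743.
So 1·log[Co²⁺] = 1·log(0.19) − log Q = -0.7212 − (0.5743) = -1.2955; [Co²⁺] = 10^(-1.2955) ≈ 0.051 M.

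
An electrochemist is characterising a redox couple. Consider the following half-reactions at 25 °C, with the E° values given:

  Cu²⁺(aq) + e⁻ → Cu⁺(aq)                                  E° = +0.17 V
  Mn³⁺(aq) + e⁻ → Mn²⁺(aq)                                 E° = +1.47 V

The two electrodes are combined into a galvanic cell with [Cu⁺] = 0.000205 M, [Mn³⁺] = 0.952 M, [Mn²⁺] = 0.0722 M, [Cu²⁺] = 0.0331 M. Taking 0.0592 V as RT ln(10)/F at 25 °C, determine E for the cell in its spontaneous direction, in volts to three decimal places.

Mn³⁺/Mn²⁺ is the cathode (higher E°), Cu²⁺/Cu⁺ the anode: E°cell = +1.47 − (+0.17) = +1.30 V, n = 1.
Overall: Mn³⁺(aq) + Cu⁺(aq) → Mn²⁺(aq) + Cu²⁺(aq)
Q = [Mn²⁺]·[Cu²⁺] / ([Mn³⁺]·[Cu⁺]); log Q = 1.088.
E = E° − (0.0592/n) log Q = +1.30 − (0.0592/1)(1.088) = +1.236 V.

+1.236 V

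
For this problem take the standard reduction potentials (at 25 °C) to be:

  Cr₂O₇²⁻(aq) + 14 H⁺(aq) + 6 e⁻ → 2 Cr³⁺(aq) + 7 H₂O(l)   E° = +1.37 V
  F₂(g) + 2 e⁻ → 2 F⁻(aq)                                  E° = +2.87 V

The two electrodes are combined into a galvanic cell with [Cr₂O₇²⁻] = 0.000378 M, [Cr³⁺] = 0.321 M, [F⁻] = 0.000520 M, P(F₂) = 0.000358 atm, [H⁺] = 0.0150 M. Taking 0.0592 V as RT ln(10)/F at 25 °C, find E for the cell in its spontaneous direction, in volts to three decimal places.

+1.868 V

F₂/F⁻ is the cathode (higher E°), Cr₂O₇²⁻/Cr³⁺ the anode: E°cell = +2.87 − (+1.37) = +1.50 V, n = 6.
Overall: 3 F₂(g) + 2 Cr³⁺(aq) + 7 H₂O(l) → 6 F⁻(aq) + Cr₂O₇²⁻(aq) + 14 H⁺(aq)
Q = [F⁻]^6·[Cr₂O₇²⁻]·[H⁺]^14 / (P(F₂)^3·[Cr³⁺]^2); log Q = -37.336.
E = E° − (0.0592/n) log Q = +1.50 − (0.0592/6)(-37.336) = +1.868 V.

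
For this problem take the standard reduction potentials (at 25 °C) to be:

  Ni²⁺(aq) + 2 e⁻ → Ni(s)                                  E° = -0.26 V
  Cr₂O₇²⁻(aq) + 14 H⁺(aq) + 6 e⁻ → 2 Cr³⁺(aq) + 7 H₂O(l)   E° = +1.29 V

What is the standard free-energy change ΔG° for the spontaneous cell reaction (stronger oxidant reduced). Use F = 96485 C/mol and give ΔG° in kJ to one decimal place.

-897.3 kJ

Cr₂O₇²⁻/Cr³⁺ (E° = +1.29 V) is the cathode; Ni²⁺/Ni (E° = -0.26 V) is the anode, so E°cell = +1.55 V.
Balancing electrons gives n = 6 (lcm of 6 and 2).
ΔG° = −nFE° = −(6)(96485)(+1.55) = -897,310 J = -897.3 kJ.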